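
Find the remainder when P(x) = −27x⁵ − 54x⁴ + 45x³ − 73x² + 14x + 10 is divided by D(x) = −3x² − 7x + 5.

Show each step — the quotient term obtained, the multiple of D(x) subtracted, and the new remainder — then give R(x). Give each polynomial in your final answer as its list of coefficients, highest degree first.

R = [-5]

Step 1: lead(−27x⁵ − 54x⁴ + 45x³ − 73x² + 14x + 10) ÷ lead(D) = −27x⁵ ÷ −3x² = 9x³. Subtract (9x³)·D = −27x⁵ − 63x⁴ + 45x³. Remainder: 9x⁴ − 73x² + 14x + 10.
Step 2: lead(9x⁴ − 73x² + 14x + 10) ÷ lead(D) = 9x⁴ ÷ −3x² = −3x². Subtract (−3x²)·D = 9x⁴ + 21x³ − 15x². Remainder: −21x³ − 58x² + 14x + 10.
Step 3: lead(−21x³ − 58x² + 14x + 10) ÷ lead(D) = −21x³ ÷ −3x² = 7x. Subtract (7x)·D = −21x³ − 49x² + 35x. Remainder: −9x² − 21x + 10.
Step 4: lead(−9x² − 21x + 10) ÷ lead(D) = −9x² ÷ −3x² = 3. Subtract (3)·D = −9x² − 21x + 15. Remainder: −5.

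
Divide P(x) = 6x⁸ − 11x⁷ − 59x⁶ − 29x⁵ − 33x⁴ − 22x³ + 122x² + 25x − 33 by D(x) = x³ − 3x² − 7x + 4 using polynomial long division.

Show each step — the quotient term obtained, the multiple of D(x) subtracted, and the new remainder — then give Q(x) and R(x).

Q(x) = 6x⁵ + 7x⁴ + 4x³ + 8x² − 9x − 9; R(x) = −2x + 3

Step 1: lead(6x⁸ − 11x⁷ − 59x⁶ − 29x⁵ − 33x⁴ − 22x³ + 122x² + 25x − 33) ÷ lead(D) = 6x⁸ ÷ x³ = 6x⁵. Subtract (6x⁵)·D = 6x⁸ − 18x⁷ − 42x⁶ + 24x⁵. Remainder: 7x⁷ − 17x⁶ − 53x⁵ − 33x⁴ − 22x³ + 122x² + 25x − 33.
Step 2: lead(7x⁷ − 17x⁶ − 53x⁵ − 33x⁴ − 22x³ + 122x² + 25x − 33) ÷ lead(D) = 7x⁷ ÷ x³ = 7x⁴. Subtract (7x⁴)·D = 7x⁷ − 21x⁶ − 49x⁵ + 28x⁴. Remainder: 4x⁶ − 4x⁵ − 61x⁴ − 22x³ + 122x² + 25x − 33.
Step 3: lead(4x⁶ − 4x⁵ − 61x⁴ − 22x³ + 122x² + 25x − 33) ÷ lead(D) = 4x⁶ ÷ x³ = 4x³. Subtract (4x³)·D = 4x⁶ − 12x⁵ − 28x⁴ + 16x³. Remainder: 8x⁵ − 33x⁴ − 38x³ + 122x² + 25x − 33.
Step 4: lead(8x⁵ − 33x⁴ − 38x³ + 122x² + 25x − 33) ÷ lead(D) = 8x⁵ ÷ x³ = 8x². Subtract (8x²)·D = 8x⁵ − 24x⁴ − 56x³ + 32x². Remainder: −9x⁴ + 18x³ + 90x² + 25x − 33.
Step 5: lead(−9x⁴ + 18x³ + 90x² + 25x − 33) ÷ lead(D) = −9x⁴ ÷ x³ = −9x. Subtract (−9x)·D = −9x⁴ + 27x³ + 63x² − 36x. Remainder: −9x³ + 27x² + 61x − 33.
Step 6: lead(−9x³ + 27x² + 61x − 33) ÷ lead(D) = −9x³ ÷ x³ = −9. Subtract (−9)·D = −9x³ + 27x² + 63x − 36. Remainder: −2x + 3.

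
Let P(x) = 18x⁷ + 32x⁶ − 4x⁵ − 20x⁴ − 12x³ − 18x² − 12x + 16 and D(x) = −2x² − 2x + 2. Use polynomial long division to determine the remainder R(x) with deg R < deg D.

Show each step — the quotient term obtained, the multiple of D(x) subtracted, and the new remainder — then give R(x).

R(x) = −2

Step 1: lead(18x⁷ + 32x⁶ − 4x⁵ − 20x⁴ − 12x³ − 18x² − 12x + 16) ÷ lead(D) = 18x⁷ ÷ −2x² = −9x⁵. Subtract (−9x⁵)·D = 18x⁷ + 18x⁶ − 18x⁵. Remainder: 14x⁶ + 14x⁵ − 20x⁴ − 12x³ − 18x² − 12x + 16.
Step 2: lead(14x⁶ + 14x⁵ − 20x⁴ − 12x³ − 18x² − 12x + 16) ÷ lead(D) = 14x⁶ ÷ −2x² = −7x⁴. Subtract (−7x⁴)·D = 14x⁶ + 14x⁵ − 14x⁴. Remainder: −6x⁴ − 12x³ − 18x² − 12x + 16.
Step 3: lead(−6x⁴ − 12x³ − 18x² − 12x + 16) ÷ lead(D) = −6x⁴ ÷ −2x² = 3x². Subtract (3x²)·D = −6x⁴ − 6x³ + 6x². Remainder: −6x³ − 24x² − 12x + 16.
Step 4: lead(−6x³ − 24x² − 12x + 16) ÷ lead(D) = −6x³ ÷ −2x² = 3x. Subtract (3x)·D = −6x³ − 6x² + 6x. Remainder: −18x² − 18x + 16.
Step 5: lead(−18x² − 18x + 16) ÷ lead(D) = −18x² ÷ −2x² = 9. Subtract (9)·D = −18x² − 18x + 18. Remainder: −2.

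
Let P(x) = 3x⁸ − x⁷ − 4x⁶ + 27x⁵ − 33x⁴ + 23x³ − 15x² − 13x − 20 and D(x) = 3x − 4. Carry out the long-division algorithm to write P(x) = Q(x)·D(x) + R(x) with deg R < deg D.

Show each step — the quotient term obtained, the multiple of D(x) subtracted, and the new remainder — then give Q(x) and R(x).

Step 1: lead(3x⁸ − x⁷ − 4x⁶ + 27x⁵ − 33x⁴ + 23x³ − 15x² − 13x − 20) ÷ lead(D) = 3x⁸ ÷ 3x = x⁷. Subtract (x⁷)·D = 3x⁸ − 4x⁷. Remainder: 3x⁷ − 4x⁶ + 27x⁵ − 33x⁴ + 23x³ − 15x² − 13x − 20.
Step 2: lead(3x⁷ − 4x⁶ + 27x⁵ − 33x⁴ + 23x³ − 15x² − 13x − 20) ÷ lead(D) = 3x⁷ ÷ 3x = x⁶. Subtract (x⁶)·D = 3x⁷ − 4x⁶. Remainder: 27x⁵ − 33x⁴ + 23x³ − 15x² − 13x − 20.
Step 3: lead(27x⁵ − 33x⁴ + 23x³ − 15x² − 13x − 20) ÷ lead(D) = 27x⁵ ÷ 3x = 9x⁴. Subtract (9x⁴)·D = 27x⁵ − 36x⁴. Remainder: 3x⁴ + 23x³ − 15x² − 13x − 20.
Step 4: lead(3x⁴ + 23x³ − 15x² − 13x − 20) ÷ lead(D) = 3x⁴ ÷ 3x = x³. Subtract (x³)·D = 3x⁴ − 4x³. Remainder: 27x³ − 15x² − 13x − 20.
Step 5: lead(27x³ − 15x² − 13x − 20) ÷ lead(D) = 27x³ ÷ 3x = 9x². Subtract (9x²)·D = 27x³ − 36x². Remainder: 21x² − 13x − 20.
Step 6: lead(21x² − 13x − 20) ÷ lead(D) = 21x² ÷ 3x = 7x. Subtract (7x)·D = 21x² − 28x. Remainder: 15x − 20.
Step 7: lead(15x − 20) ÷ lead(D) = 15x ÷ 3x = 5. Subtract (5)·D = 15x − 20. Remainder: 0.

Q(x) = x⁷ + x⁶ + 9x⁴ + x³ + 9x² + 7x + 5; R(x) = 0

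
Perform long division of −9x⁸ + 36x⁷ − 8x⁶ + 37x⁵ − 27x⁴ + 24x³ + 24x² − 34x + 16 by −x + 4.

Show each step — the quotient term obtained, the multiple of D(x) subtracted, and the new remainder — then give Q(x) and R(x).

Step 1: lead(−9x⁸ + 36x⁷ − 8x⁶ + 37x⁵ − 27x⁴ + 24x³ + 24x² − 34x + 16) ÷ lead(D) = −9x⁸ ÷ −x = 9x⁷. Subtract (9x⁷)·D = −9x⁸ + 36x⁷. Remainder: −8x⁶ + 37x⁵ − 27x⁴ + 24x³ + 24x² − 34x + 16.
Step 2: lead(−8x⁶ + 37x⁵ − 27x⁴ + 24x³ + 24x² − 34x + 16) ÷ lead(D) = −8x⁶ ÷ −x = 8x⁵. Subtract (8x⁵)·D = −8x⁶ + 32x⁵. Remainder: 5x⁵ − 27x⁴ + 24x³ + 24x² − 34x + 16.
Step 3: lead(5x⁵ − 27x⁴ + 24x³ + 24x² − 34x + 16) ÷ lead(D) = 5x⁵ ÷ −x = −5x⁴. Subtract (−5x⁴)·D = 5x⁵ − 20x⁴. Remainder: −7x⁴ + 24x³ + 24x² − 34x + 16.
Step 4: lead(−7x⁴ + 24x³ + 24x² − 34x + 16) ÷ lead(D) = −7x⁴ ÷ −x = 7x³. Subtract (7x³)·D = −7x⁴ + 28x³. Remainder: −4x³ + 24x² − 34x + 16.
Step 5: lead(−4x³ + 24x² − 34x + 16) ÷ lead(D) = −4x³ ÷ −x = 4x². Subtract (4x²)·D = −4x³ + 16x². Remainder: 8x² − 34x + 16.
Step 6: lead(8x² − 34x + 16) ÷ lead(D) = 8x² ÷ −x = −8x. Subtract (−8x)·D = 8x² − 32x. Remainder: −2x + 16.
Step 7: lead(−2x + 16) ÷ lead(D) = −2x ÷ −x = 2. Subtract (2)·D = −2x + 8. Remainder: 8.

Q(x) = 9x⁷ + 8x⁵ − 5x⁴ + 7x³ + 4x² − 8x + 2; R(x) = 8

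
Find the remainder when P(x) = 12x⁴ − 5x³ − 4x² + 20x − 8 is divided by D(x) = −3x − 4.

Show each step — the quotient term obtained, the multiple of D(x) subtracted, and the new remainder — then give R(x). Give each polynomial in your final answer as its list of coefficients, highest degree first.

Step 1: lead(12x⁴ − 5x³ − 4x² + 20x − 8) ÷ lead(D) = 12x⁴ ÷ −3x = −4x³. Subtract (−4x³)·D = 12x⁴ + 16x³. Remainder: −21x³ − 4x² + 20x − 8.
Step 2: lead(−21x³ − 4x² + 20x − 8) ÷ lead(D) = −21x³ ÷ −3x = 7x². Subtract (7x²)·D = −21x³ − 28x². Remainder: 24x² + 20x − 8.
Step 3: lead(24x² + 20x − 8) ÷ lead(D) = 24x² ÷ −3x = −8x. Subtract (−8x)·D = 24x² + 32x. Remainder: −12x − 8.
Step 4: lead(−12x − 8) ÷ lead(D) = −12x ÷ −3x = 4. Subtract (4)·D = −12x − 16. Remainder: 8.

R = [8]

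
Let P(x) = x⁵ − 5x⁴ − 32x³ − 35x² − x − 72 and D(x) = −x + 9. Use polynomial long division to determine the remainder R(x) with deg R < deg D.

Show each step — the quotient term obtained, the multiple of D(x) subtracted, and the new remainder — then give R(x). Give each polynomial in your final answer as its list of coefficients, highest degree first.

Step 1: lead(x⁵ − 5x⁴ − 32x³ − 35x² − x − 72) ÷ lead(D) = x⁵ ÷ −x = −x⁴. Subtract (−x⁴)·D = x⁵ − 9x⁴. Remainder: 4x⁴ − 32x³ − 35x² − x − 72.
Step 2: lead(4x⁴ − 32x³ − 35x² − x − 72) ÷ lead(D) = 4x⁴ ÷ −x = −4x³. Subtract (−4x³)·D = 4x⁴ − 36x³. Remainder: 4x³ − 35x² − x − 72.
Step 3: lead(4x³ − 35x² − x − 72) ÷ lead(D) = 4x³ ÷ −x = −4x². Subtract (−4x²)·D = 4x³ − 36x². Remainder: x² − x − 72.
Step 4: lead(x² − x − 72) ÷ lead(D) = x² ÷ −x = −x. Subtract (−x)·D = x² − 9x. Remainder: 8x − 72.
Step 5: lead(8x − 72) ÷ lead(D) = 8x ÷ −x = −8. Subtract (−8)·D = 8x − 72. Remainder: 0.

R = [0]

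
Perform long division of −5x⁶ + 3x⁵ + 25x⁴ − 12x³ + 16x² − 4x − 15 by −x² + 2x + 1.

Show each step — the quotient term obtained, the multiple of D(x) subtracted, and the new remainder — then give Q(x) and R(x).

Step 1: lead(−5x⁶ + 3x⁵ + 25x⁴ − 12x³ + 16x² − 4x − 15) ÷ lead(D) = −5x⁶ ÷ −x² = 5x⁴. Subtract (5x⁴)·D = −5x⁶ + 10x⁵ + 5x⁴. Remainder: −7x⁵ + 20x⁴ − 12x³ + 16x² − 4x − 15.
Step 2: lead(−7x⁵ + 20x⁴ − 12x³ + 16x² − 4x − 15) ÷ lead(D) = −7x⁵ ÷ −x² = 7x³. Subtract (7x³)·D = −7x⁵ + 14x⁴ + 7x³. Remainder: 6x⁴ − 19x³ + 16x² − 4x − 15.
Step 3: lead(6x⁴ − 19x³ + 16x² − 4x − 15) ÷ lead(D) = 6x⁴ ÷ −x² = −6x². Subtract (−6x²)·D = 6x⁴ − 12x³ − 6x². Remainder: −7x³ + 22x² − 4x − 15.
Step 4: lead(−7x³ + 22x² − 4x − 15) ÷ lead(D) = −7x³ ÷ −x² = 7x. Subtract (7x)·D = −7x³ + 14x² + 7x. Remainder: 8x² − 11x − 15.
Step 5: lead(8x² − 11x − 15) ÷ lead(D) = 8x² ÷ −x² = −8. Subtract (−8)·D = 8x² − 16x − 8. Remainder: 5x − 7.

Q(x) = 5x⁴ + 7x³ − 6x² + 7x − 8; R(x) = 5x − 7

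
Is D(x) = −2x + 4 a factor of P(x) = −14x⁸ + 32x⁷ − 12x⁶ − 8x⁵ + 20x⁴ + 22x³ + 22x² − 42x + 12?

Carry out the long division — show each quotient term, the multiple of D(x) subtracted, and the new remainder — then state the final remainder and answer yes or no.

Step 1: lead(−14x⁸ + 32x⁷ − 12x⁶ − 8x⁵ + 20x⁴ + 22x³ + 22x² − 42x + 12) ÷ lead(D) = −14x⁸ ÷ −2x = 7x⁷. Subtract (7x⁷)·D = −14x⁸ + 28x⁷. Remainder: 4x⁷ − 12x⁶ − 8x⁵ + 20x⁴ + 22x³ + 22x² − 42x + 12.
Step 2: lead(4x⁷ − 12x⁶ − 8x⁵ + 20x⁴ + 22x³ + 22x² − 42x + 12) ÷ lead(D) = 4x⁷ ÷ −2x = −2x⁶. Subtract (−2x⁶)·D = 4x⁷ − 8x⁶. Remainder: −4x⁶ − 8x⁵ + 20x⁴ + 22x³ + 22x² − 42x + 12.
Step 3: lead(−4x⁶ − 8x⁵ + 20x⁴ + 22x³ + 22x² − 42x + 12) ÷ lead(D) = −4x⁶ ÷ −2x = 2x⁵. Subtract (2x⁵)·D = −4x⁶ + 8x⁵. Remainder: −16x⁵ + 20x⁴ + 22x³ + 22x² − 42x + 12.
Step 4: lead(−16x⁵ + 20x⁴ + 22x³ + 22x² − 42x + 12) ÷ lead(D) = −16x⁵ ÷ −2x = 8x⁴. Subtract (8x⁴)·D = −16x⁵ + 32x⁴. Remainder: −12x⁴ + 22x³ + 22x² − 42x + 12.
Step 5: lead(−12x⁴ + 22x³ + 22x² − 42x + 12) ÷ lead(D) = −12x⁴ ÷ −2x = 6x³. Subtract (6x³)·D = −12x⁴ + 24x³. Remainder: −2x³ + 22x² − 42x + 12.
Step 6: lead(−2x³ + 22x² − 42x + 12) ÷ lead(D) = −2x³ ÷ −2x = x². Subtract (x²)·D = −2x³ + 4x². Remainder: 18x² − 42x + 12.
Step 7: lead(18x² − 42x + 12) ÷ lead(D) = 18x² ÷ −2x = −9x. Subtract (−9x)·D = 18x² − 36x. Remainder: −6x + 12.
Step 8: lead(−6x + 12) ÷ lead(D) = −6x ÷ −2x = 3. Subtract (3)·D = −6x + 12. Remainder: 0.

R(x) = 0, so D(x) is a factor of P(x). yes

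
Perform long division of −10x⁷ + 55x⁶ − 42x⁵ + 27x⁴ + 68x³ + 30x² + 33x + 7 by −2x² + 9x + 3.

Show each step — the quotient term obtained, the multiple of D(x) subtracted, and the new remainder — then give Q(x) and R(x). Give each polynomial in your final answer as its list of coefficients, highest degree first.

Q = [5, -5, 6, 6, 2, 3]; R = [-2]

Step 1: lead(−10x⁷ + 55x⁶ − 42x⁵ + 27x⁴ + 68x³ + 30x² + 33x + 7) ÷ lead(D) = −10x⁷ ÷ −2x² = 5x⁵. Subtract (5x⁵)·D = −10x⁷ + 45x⁶ + 15x⁵. Remainder: 10x⁶ − 57x⁵ + 27x⁴ + 68x³ + 30x² + 33x + 7.
Step 2: lead(10x⁶ − 57x⁵ + 27x⁴ + 68x³ + 30x² + 33x + 7) ÷ lead(D) = 10x⁶ ÷ −2x² = −5x⁴. Subtract (−5x⁴)·D = 10x⁶ − 45x⁵ − 15x⁴. Remainder: −12x⁵ + 42x⁴ + 68x³ + 30x² + 33x + 7.
Step 3: lead(−12x⁵ + 42x⁴ + 68x³ + 30x² + 33x + 7) ÷ lead(D) = −12x⁵ ÷ −2x² = 6x³. Subtract (6x³)·D = −12x⁵ + 54x⁴ + 18x³. Remainder: −12x⁴ + 50x³ + 30x² + 33x + 7.
Step 4: lead(−12x⁴ + 50x³ + 30x² + 33x + 7) ÷ lead(D) = −12x⁴ ÷ −2x² = 6x². Subtract (6x²)·D = −12x⁴ + 54x³ + 18x². Remainder: −4x³ + 12x² + 33x + 7.
Step 5: lead(−4x³ + 12x² + 33x + 7) ÷ lead(D) = −4x³ ÷ −2x² = 2x. Subtract (2x)·D = −4x³ + 18x² + 6x. Remainder: −6x² + 27x + 7.
Step 6: lead(−6x² + 27x + 7) ÷ lead(D) = −6x² ÷ −2x² = 3. Subtract (3)·D = −6x² + 27x + 9. Remainder: −2.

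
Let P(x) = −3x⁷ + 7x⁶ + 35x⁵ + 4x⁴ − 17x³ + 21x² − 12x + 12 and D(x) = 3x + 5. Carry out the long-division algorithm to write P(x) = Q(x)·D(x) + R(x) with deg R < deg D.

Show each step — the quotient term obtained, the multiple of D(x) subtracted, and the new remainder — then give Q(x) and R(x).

Q(x) = −x⁶ + 4x⁵ + 5x⁴ − 7x³ + 6x² − 3x + 1; R(x) = 7

Step 1: lead(−3x⁷ + 7x⁶ + 35x⁵ + 4x⁴ − 17x³ + 21x² − 12x + 12) ÷ lead(D) = −3x⁷ ÷ 3x = −x⁶. Subtract (−x⁶)·D = −3x⁷ − 5x⁶. Remainder: 12x⁶ + 35x⁵ + 4x⁴ − 17x³ + 21x² − 12x + 12.
Step 2: lead(12x⁶ + 35x⁵ + 4x⁴ − 17x³ + 21x² − 12x + 12) ÷ lead(D) = 12x⁶ ÷ 3x = 4x⁵. Subtract (4x⁵)·D = 12x⁶ + 20x⁵. Remainder: 15x⁵ + 4x⁴ − 17x³ + 21x² − 12x + 12.
Step 3: lead(15x⁵ + 4x⁴ − 17x³ + 21x² − 12x + 12) ÷ lead(D) = 15x⁵ ÷ 3x = 5x⁴. Subtract (5x⁴)·D = 15x⁵ + 25x⁴. Remainder: −21x⁴ − 17x³ + 21x² − 12x + 12.
Step 4: lead(−21x⁴ − 17x³ + 21x² − 12x + 12) ÷ lead(D) = −21x⁴ ÷ 3x = −7x³. Subtract (−7x³)·D = −21x⁴ − 35x³. Remainder: 18x³ + 21x² − 12x + 12.
Step 5: lead(18x³ + 21x² − 12x + 12) ÷ lead(D) = 18x³ ÷ 3x = 6x². Subtract (6x²)·D = 18x³ + 30x². Remainder: −9x² − 12x + 12.
Step 6: lead(−9x² − 12x + 12) ÷ lead(D) = −9x² ÷ 3x = −3x. Subtract (−3x)·D = −9x² − 15x. Remainder: 3x + 12.
Step 7: lead(3x + 12) ÷ lead(D) = 3x ÷ 3x = 1. Subtract (1)·D = 3x + 5. Remainder: 7.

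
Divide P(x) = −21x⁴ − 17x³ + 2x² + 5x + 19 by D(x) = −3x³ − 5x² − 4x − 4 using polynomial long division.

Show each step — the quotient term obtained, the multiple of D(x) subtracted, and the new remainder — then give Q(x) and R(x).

Q(x) = 7x − 6; R(x) = 9x − 5

Step 1: lead(−21x⁴ − 17x³ + 2x² + 5x + 19) ÷ lead(D) = −21x⁴ ÷ −3x³ = 7x. Subtract (7x)·D = −21x⁴ − 35x³ − 28x² − 28x. Remainder: 18x³ + 30x² + 33x + 19.
Step 2: lead(18x³ + 30x² + 33x + 19) ÷ lead(D) = 18x³ ÷ −3x³ = −6. Subtract (−6)·D = 18x³ + 30x² + 24x + 24. Remainder: 9x − 5.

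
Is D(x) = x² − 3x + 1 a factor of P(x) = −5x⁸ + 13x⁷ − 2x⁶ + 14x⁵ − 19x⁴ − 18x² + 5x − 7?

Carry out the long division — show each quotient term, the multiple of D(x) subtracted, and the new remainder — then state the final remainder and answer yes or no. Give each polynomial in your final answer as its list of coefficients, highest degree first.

R = [-8], so D(x) is not a factor of P(x). no

Step 1: lead(−5x⁸ + 13x⁷ − 2x⁶ + 14x⁵ − 19x⁴ − 18x² + 5x − 7) ÷ lead(D) = −5x⁸ ÷ x² = −5x⁶. Subtract (−5x⁶)·D = −5x⁸ + 15x⁷ − 5x⁶. Remainder: −2x⁷ + 3x⁶ + 14x⁵ − 19x⁴ − 18x² + 5x − 7.
Step 2: lead(−2x⁷ + 3x⁶ + 14x⁵ − 19x⁴ − 18x² + 5x − 7) ÷ lead(D) = −2x⁷ ÷ x² = −2x⁵. Subtract (−2x⁵)·D = −2x⁷ + 6x⁶ − 2x⁵. Remainder: −3x⁶ + 16x⁵ − 19x⁴ − 18x² + 5x − 7.
Step 3: lead(−3x⁶ + 16x⁵ − 19x⁴ − 18x² + 5x − 7) ÷ lead(D) = −3x⁶ ÷ x² = −3x⁴. Subtract (−3x⁴)·D = −3x⁶ + 9x⁵ − 3x⁴. Remainder: 7x⁵ − 16x⁴ − 18x² + 5x − 7.
Step 4: lead(7x⁵ − 16x⁴ − 18x² + 5x − 7) ÷ lead(D) = 7x⁵ ÷ x² = 7x³. Subtract (7x³)·D = 7x⁵ − 21x⁴ + 7x³. Remainder: 5x⁴ − 7x³ − 18x² + 5x − 7.
Step 5: lead(5x⁴ − 7x³ − 18x² + 5x − 7) ÷ lead(D) = 5x⁴ ÷ x² = 5x². Subtract (5x²)·D = 5x⁴ − 15x³ + 5x². Remainder: 8x³ − 23x² + 5x − 7.
Step 6: lead(8x³ − 23x² + 5x − 7) ÷ lead(D) = 8x³ ÷ x² = 8x. Subtract (8x)·D = 8x³ − 24x² + 8x. Remainder: x² − 3x − 7.
Step 7: lead(x² − 3x − 7) ÷ lead(D) = x² ÷ x² = 1. Subtract (1)·D = x² − 3x + 1. Remainder: −8.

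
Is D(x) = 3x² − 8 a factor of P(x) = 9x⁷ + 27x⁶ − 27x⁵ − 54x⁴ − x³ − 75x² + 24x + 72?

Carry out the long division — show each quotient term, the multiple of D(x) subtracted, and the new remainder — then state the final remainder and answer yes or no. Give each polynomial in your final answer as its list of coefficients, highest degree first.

Step 1: lead(9x⁷ + 27x⁶ − 27x⁵ − 54x⁴ − x³ − 75x² + 24x + 72) ÷ lead(D) = 9x⁷ ÷ 3x² = 3x⁵. Subtract (3x⁵)·D = 9x⁷ − 24x⁵. Remainder: 27x⁶ − 3x⁵ − 54x⁴ − x³ − 75x² + 24x + 72.
Step 2: lead(27x⁶ − 3x⁵ − 54x⁴ − x³ − 75x² + 24x + 72) ÷ lead(D) = 27x⁶ ÷ 3x² = 9x⁴. Subtract (9x⁴)·D = 27x⁶ − 72x⁴. Remainder: −3x⁵ + 18x⁴ − x³ − 75x² + 24x + 72.
Step 3: lead(−3x⁵ + 18x⁴ − x³ − 75x² + 24x + 72) ÷ lead(D) = −3x⁵ ÷ 3x² = −x³. Subtract (−x³)·D = −3x⁵ + 8x³. Remainder: 18x⁴ − 9x³ − 75x² + 24x + 72.
Step 4: lead(18x⁴ − 9x³ − 75x² + 24x + 72) ÷ lead(D) = 18x⁴ ÷ 3x² = 6x². Subtract (6x²)·D = 18x⁴ − 48x². Remainder: −9x³ − 27x² + 24x + 72.
Step 5: lead(−9x³ − 27x² + 24x + 72) ÷ lead(D) = −9x³ ÷ 3x² = −3x. Subtract (−3x)·D = −9x³ + 24x. Remainder: −27x² + 72.
Step 6: lead(−27x² + 72) ÷ lead(D) = −27x² ÷ 3x² = −9. Subtract (−9)·D = −27x² + 72. Remainder: 0.

R = [0], so D(x) is a factor of P(x). yes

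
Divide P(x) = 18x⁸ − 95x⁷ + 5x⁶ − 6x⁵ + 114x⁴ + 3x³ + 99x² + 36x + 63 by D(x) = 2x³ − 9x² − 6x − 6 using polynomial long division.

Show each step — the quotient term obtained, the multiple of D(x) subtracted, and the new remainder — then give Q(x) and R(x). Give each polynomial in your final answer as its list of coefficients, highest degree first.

Step 1: lead(18x⁸ − 95x⁷ + 5x⁶ − 6x⁵ + 114x⁴ + 3x³ + 99x² + 36x + 63) ÷ lead(D) = 18x⁸ ÷ 2x³ = 9x⁵. Subtract (9x⁵)·D = 18x⁸ − 81x⁷ − 54x⁶ − 54x⁵. Remainder: −14x⁷ + 59x⁶ + 48x⁵ + 114x⁴ + 3x³ + 99x² + 36x + 63.
Step 2: lead(−14x⁷ + 59x⁶ + 48x⁵ + 114x⁴ + 3x³ + 99x² + 36x + 63) ÷ lead(D) = −14x⁷ ÷ 2x³ = −7x⁴. Subtract (−7x⁴)·D = −14x⁷ + 63x⁶ + 42x⁵ + 42x⁴. Remainder: −4x⁶ + 6x⁵ + 72x⁴ + 3x³ + 99x² + 36x + 63.
Step 3: lead(−4x⁶ + 6x⁵ + 72x⁴ + 3x³ + 99x² + 36x + 63) ÷ lead(D) = −4x⁶ ÷ 2x³ = −2x³. Subtract (−2x³)·D = −4x⁶ + 18x⁵ + 12x⁴ + 12x³. Remainder: −12x⁵ + 60x⁴ − 9x³ + 99x² + 36x + 63.
Step 4: lead(−12x⁵ + 60x⁴ − 9x³ + 99x² + 36x + 63) ÷ lead(D) = −12x⁵ ÷ 2x³ = −6x². Subtract (−6x²)·D = −12x⁵ + 54x⁴ + 36x³ + 36x². Remainder: 6x⁴ − 45x³ + 63x² + 36x + 63.
Step 5: lead(6x⁴ − 45x³ + 63x² + 36x + 63) ÷ lead(D) = 6x⁴ ÷ 2x³ = 3x. Subtract (3x)·D = 6x⁴ − 27x³ − 18x² − 18x. Remainder: −18x³ + 81x² + 54x + 63.
Step 6: lead(−18x³ + 81x² + 54x + 63) ÷ lead(D) = −18x³ ÷ 2x³ = −9. Subtract (−9)·D = −18x³ + 81x² + 54x + 54. Remainder: 9.

Q = [9, -7, -2, -6, 3, -9]; R = [9]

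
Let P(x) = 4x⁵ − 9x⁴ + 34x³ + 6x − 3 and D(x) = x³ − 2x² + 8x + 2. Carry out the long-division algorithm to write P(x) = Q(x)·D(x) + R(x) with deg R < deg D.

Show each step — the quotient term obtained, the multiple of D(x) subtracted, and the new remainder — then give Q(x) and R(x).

Q(x) = 4x² − x; R(x) = 8x − 3

Step 1: lead(4x⁵ − 9x⁴ + 34x³ + 6x − 3) ÷ lead(D) = 4x⁵ ÷ x³ = 4x². Subtract (4x²)·D = 4x⁵ − 8x⁴ + 32x³ + 8x². Remainder: −x⁴ + 2x³ − 8x² + 6x − 3.
Step 2: lead(−x⁴ + 2x³ − 8x² + 6x − 3) ÷ lead(D) = −x⁴ ÷ x³ = −x. Subtract (−x)·D = −x⁴ + 2x³ − 8x² − 2x. Remainder: 8x − 3.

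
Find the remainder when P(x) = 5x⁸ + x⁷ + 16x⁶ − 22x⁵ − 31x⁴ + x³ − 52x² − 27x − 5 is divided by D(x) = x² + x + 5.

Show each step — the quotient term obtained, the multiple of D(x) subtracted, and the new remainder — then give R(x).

R(x) = 5

Step 1: lead(5x⁸ + x⁷ + 16x⁶ − 22x⁵ − 31x⁴ + x³ − 52x² − 27x − 5) ÷ lead(D) = 5x⁸ ÷ x² = 5x⁶. Subtract (5x⁶)·D = 5x⁸ + 5x⁷ + 25x⁶. Remainder: −4x⁷ − 9x⁶ − 22x⁵ − 31x⁴ + x³ − 52x² − 27x − 5.
Step 2: lead(−4x⁷ − 9x⁶ − 22x⁵ − 31x⁴ + x³ − 52x² − 27x − 5) ÷ lead(D) = −4x⁷ ÷ x² = −4x⁵. Subtract (−4x⁵)·D = −4x⁷ − 4x⁶ − 20x⁵. Remainder: −5x⁶ − 2x⁵ − 31x⁴ + x³ − 52x² − 27x − 5.
Step 3: lead(−5x⁶ − 2x⁵ − 31x⁴ + x³ − 52x² − 27x − 5) ÷ lead(D) = −5x⁶ ÷ x² = −5x⁴. Subtract (−5x⁴)·D = −5x⁶ − 5x⁵ − 25x⁴. Remainder: 3x⁵ − 6x⁴ + x³ − 52x² − 27x − 5.
Step 4: lead(3x⁵ − 6x⁴ + x³ − 52x² − 27x − 5) ÷ lead(D) = 3x⁵ ÷ x² = 3x³. Subtract (3x³)·D = 3x⁵ + 3x⁴ + 15x³. Remainder: −9x⁴ − 14x³ − 52x² − 27x − 5.
Step 5: lead(−9x⁴ − 14x³ − 52x² − 27x − 5) ÷ lead(D) = −9x⁴ ÷ x² = −9x². Subtract (−9x²)·D = −9x⁴ − 9x³ − 45x². Remainder: −5x³ − 7x² − 27x − 5.
Step 6: lead(−5x³ − 7x² − 27x − 5) ÷ lead(D) = −5x³ ÷ x² = −5x. Subtract (−5x)·D = −5x³ − 5x² − 25x. Remainder: −2x² − 2x − 5.
Step 7: lead(−2x² − 2x − 5) ÷ lead(D) = −2x² ÷ x² = −2. Subtract (−2)·D = −2x² − 2x − 10. Remainder: 5.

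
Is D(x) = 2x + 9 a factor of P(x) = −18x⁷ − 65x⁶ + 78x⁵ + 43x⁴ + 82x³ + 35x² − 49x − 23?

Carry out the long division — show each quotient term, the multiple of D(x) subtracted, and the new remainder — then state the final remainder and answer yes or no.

Step 1: lead(−18x⁷ − 65x⁶ + 78x⁵ + 43x⁴ + 82x³ + 35x² − 49x − 23) ÷ lead(D) = −18x⁷ ÷ 2x = −9x⁶. Subtract (−9x⁶)·D = −18x⁷ − 81x⁶. Remainder: 16x⁶ + 78x⁵ + 43x⁴ + 82x³ + 35x² − 49x − 23.
Step 2: lead(16x⁶ + 78x⁵ + 43x⁴ + 82x³ + 35x² − 49x − 23) ÷ lead(D) = 16x⁶ ÷ 2x = 8x⁵. Subtract (8x⁵)·D = 16x⁶ + 72x⁵. Remainder: 6x⁵ + 43x⁴ + 82x³ + 35x² − 49x − 23.
Step 3: lead(6x⁵ + 43x⁴ + 82x³ + 35x² − 49x − 23) ÷ lead(D) = 6x⁵ ÷ 2x = 3x⁴. Subtract (3x⁴)·D = 6x⁵ + 27x⁴. Remainder: 16x⁴ + 82x³ + 35x² − 49x − 23.
Step 4: lead(16x⁴ + 82x³ + 35x² − 49x − 23) ÷ lead(D) = 16x⁴ ÷ 2x = 8x³. Subtract (8x³)·D = 16x⁴ + 72x³. Remainder: 10x³ + 35x² − 49x − 23.
Step 5: lead(10x³ + 35x² − 49x − 23) ÷ lead(D) = 10x³ ÷ 2x = 5x². Subtract (5x²)·D = 10x³ + 45x². Remainder: −10x² − 49x − 23.
Step 6: lead(−10x² − 49x − 23) ÷ lead(D) = −10x² ÷ 2x = −5x. Subtract (−5x)·D = −10x² − 45x. Remainder: −4x − 23.
Step 7: lead(−4x − 23) ÷ lead(D) = −4x ÷ 2x = −2. Subtract (−2)·D = −4x − 18. Remainder: −5.

R(x) = −5, so D(x) is not a factor of P(x). no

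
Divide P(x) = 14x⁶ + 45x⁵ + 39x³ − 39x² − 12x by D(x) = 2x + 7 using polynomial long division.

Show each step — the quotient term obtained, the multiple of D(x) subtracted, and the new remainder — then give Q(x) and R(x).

Q(x) = 7x⁵ − 2x⁴ + 7x³ − 5x² − 2x + 1; R(x) = −7

Step 1: lead(14x⁶ + 45x⁵ + 39x³ − 39x² − 12x) ÷ lead(D) = 14x⁶ ÷ 2x = 7x⁵. Subtract (7x⁵)·D = 14x⁶ + 49x⁵. Remainder: −4x⁵ + 39x³ − 39x² − 12x.
Step 2: lead(−4x⁵ + 39x³ − 39x² − 12x) ÷ lead(D) = −4x⁵ ÷ 2x = −2x⁴. Subtract (−2x⁴)·D = −4x⁵ − 14x⁴. Remainder: 14x⁴ + 39x³ − 39x² − 12x.
Step 3: lead(14x⁴ + 39x³ − 39x² − 12x) ÷ lead(D) = 14x⁴ ÷ 2x = 7x³. Subtract (7x³)·D = 14x⁴ + 49x³. Remainder: −10x³ − 39x² − 12x.
Step 4: lead(−10x³ − 39x² − 12x) ÷ lead(D) = −10x³ ÷ 2x = −5x². Subtract (−5x²)·D = −10x³ − 35x². Remainder: −4x² − 12x.
Step 5: lead(−4x² − 12x) ÷ lead(D) = −4x² ÷ 2x = −2x. Subtract (−2x)·D = −4x² − 14x. Remainder: 2x.
Step 6: lead(2x) ÷ lead(D) = 2x ÷ 2x = 1. Subtract (1)·D = 2x + 7. Remainder: −7.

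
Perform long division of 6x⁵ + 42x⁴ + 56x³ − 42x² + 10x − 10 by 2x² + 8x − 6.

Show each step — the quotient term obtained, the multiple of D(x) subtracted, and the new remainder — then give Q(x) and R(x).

Step 1: lead(6x⁵ + 42x⁴ + 56x³ − 42x² + 10x − 10) ÷ lead(D) = 6x⁵ ÷ 2x² = 3x³. Subtract (3x³)·D = 6x⁵ + 24x⁴ − 18x³. Remainder: 18x⁴ + 74x³ − 42x² + 10x − 10.
Step 2: lead(18x⁴ + 74x³ − 42x² + 10x − 10) ÷ lead(D) = 18x⁴ ÷ 2x² = 9x². Subtract (9x²)·D = 18x⁴ + 72x³ − 54x². Remainder: 2x³ + 12x² + 10x − 10.
Step 3: lead(2x³ + 12x² + 10x − 10) ÷ lead(D) = 2x³ ÷ 2x² = x. Subtract (x)·D = 2x³ + 8x² − 6x. Remainder: 4x² + 16x − 10.
Step 4: lead(4x² + 16x − 10) ÷ lead(D) = 4x² ÷ 2x² = 2. Subtract (2)·D = 4x² + 16x − 12. Remainder: 2.

Q(x) = 3x³ + 9x² + x + 2; R(x) = 2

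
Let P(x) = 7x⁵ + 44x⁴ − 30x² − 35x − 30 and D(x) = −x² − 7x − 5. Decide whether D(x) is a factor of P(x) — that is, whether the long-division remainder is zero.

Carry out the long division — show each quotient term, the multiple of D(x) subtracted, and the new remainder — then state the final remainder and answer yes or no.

R(x) = −5, so D(x) is not a factor of P(x). no

Step 1: lead(7x⁵ + 44x⁴ − 30x² − 35x − 30) ÷ lead(D) = 7x⁵ ÷ −x² = −7x³. Subtract (−7x³)·D = 7x⁵ + 49x⁴ + 35x³. Remainder: −5x⁴ − 35x³ − 30x² − 35x − 30.
Step 2: lead(−5x⁴ − 35x³ − 30x² − 35x − 30) ÷ lead(D) = −5x⁴ ÷ −x² = 5x². Subtract (5x²)·D = −5x⁴ − 35x³ − 25x². Remainder: −5x² − 35x − 30.
Step 3: lead(−5x² − 35x − 30) ÷ lead(D) = −5x² ÷ −x² = 5. Subtract (5)·D = −5x² − 35x − 25. Remainder: −5.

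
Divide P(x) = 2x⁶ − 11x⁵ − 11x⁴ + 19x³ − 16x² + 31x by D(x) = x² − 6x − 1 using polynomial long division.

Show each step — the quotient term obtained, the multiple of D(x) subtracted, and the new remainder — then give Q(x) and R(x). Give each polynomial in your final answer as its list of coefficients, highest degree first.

Step 1: lead(2x⁶ − 11x⁵ − 11x⁴ + 19x³ − 16x² + 31x) ÷ lead(D) = 2x⁶ ÷ x² = 2x⁴. Subtract (2x⁴)·D = 2x⁶ − 12x⁵ − 2x⁴. Remainder: x⁵ − 9x⁴ + 19x³ − 16x² + 31x.
Step 2: lead(x⁵ − 9x⁴ + 19x³ − 16x² + 31x) ÷ lead(D) = x⁵ ÷ x² = x³. Subtract (x³)·D = x⁵ − 6x⁴ − x³. Remainder: −3x⁴ + 20x³ − 16x² + 31x.
Step 3: lead(−3x⁴ + 20x³ − 16x² + 31x) ÷ lead(D) = −3x⁴ ÷ x² = −3x². Subtract (−3x²)·D = −3x⁴ + 18x³ + 3x². Remainder: 2x³ − 19x² + 31x.
Step 4: lead(2x³ − 19x² + 31x) ÷ lead(D) = 2x³ ÷ x² = 2x. Subtract (2x)·D = 2x³ − 12x² − 2x. Remainder: −7x² + 33x.
Step 5: lead(−7x² + 33x) ÷ lead(D) = −7x² ÷ x² = −7. Subtract (−7)·D = −7x² + 42x + 7. Remainder: −9x − 7.

Q = [2, 1, -3, 2, -7]; R = [-9, -7]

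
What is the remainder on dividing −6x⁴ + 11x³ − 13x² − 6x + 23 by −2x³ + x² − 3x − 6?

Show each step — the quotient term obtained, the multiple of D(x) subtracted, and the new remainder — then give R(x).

Step 1: lead(−6x⁴ + 11x³ − 13x² − 6x + 23) ÷ lead(D) = −6x⁴ ÷ −2x³ = 3x. Subtract (3x)·D = −6x⁴ + 3x³ − 9x² − 18x. Remainder: 8x³ − 4x² + 12x + 23.
Step 2: lead(8x³ − 4x² + 12x + 23) ÷ lead(D) = 8x³ ÷ −2x³ = −4. Subtract (−4)·D = 8x³ − 4x² + 12x + 24. Remainder: −1.

R(x) = −1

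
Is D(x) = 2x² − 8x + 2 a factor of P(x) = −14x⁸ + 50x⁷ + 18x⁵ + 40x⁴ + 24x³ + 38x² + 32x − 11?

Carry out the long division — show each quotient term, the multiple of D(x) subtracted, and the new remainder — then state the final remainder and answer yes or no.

R(x) = 1, so D(x) is not a factor of P(x). no

Step 1: lead(−14x⁸ + 50x⁷ + 18x⁵ + 40x⁴ + 24x³ + 38x² + 32x − 11) ÷ lead(D) = −14x⁸ ÷ 2x² = −7x⁶. Subtract (−7x⁶)·D = −14x⁸ + 56x⁷ − 14x⁶. Remainder: −6x⁷ + 14x⁶ + 18x⁵ + 40x⁴ + 24x³ + 38x² + 32x − 11.
Step 2: lead(−6x⁷ + 14x⁶ + 18x⁵ + 40x⁴ + 24x³ + 38x² + 32x − 11) ÷ lead(D) = −6x⁷ ÷ 2x² = −3x⁵. Subtract (−3x⁵)·D = −6x⁷ + 24x⁶ − 6x⁵. Remainder: −10x⁶ + 24x⁵ + 40x⁴ + 24x³ + 38x² + 32x − 11.
Step 3: lead(−10x⁶ + 24x⁵ + 40x⁴ + 24x³ + 38x² + 32x − 11) ÷ lead(D) = −10x⁶ ÷ 2x² = −5x⁴. Subtract (−5x⁴)·D = −10x⁶ + 40x⁵ − 10x⁴. Remainder: −16x⁵ + 50x⁴ + 24x³ + 38x² + 32x − 11.
Step 4: lead(−16x⁵ + 50x⁴ + 24x³ + 38x² + 32x − 11) ÷ lead(D) = −16x⁵ ÷ 2x² = −8x³. Subtract (−8x³)·D = −16x⁵ + 64x⁴ − 16x³. Remainder: −14x⁴ + 40x³ + 38x² + 32x − 11.
Step 5: lead(−14x⁴ + 40x³ + 38x² + 32x − 11) ÷ lead(D) = −14x⁴ ÷ 2x² = −7x². Subtract (−7x²)·D = −14x⁴ + 56x³ − 14x². Remainder: −16x³ + 52x² + 32x − 11.
Step 6: lead(−16x³ + 52x² + 32x − 11) ÷ lead(D) = −16x³ ÷ 2x² = −8x. Subtract (−8x)·D = −16x³ + 64x² − 16x. Remainder: −12x² + 48x − 11.
Step 7: lead(−12x² + 48x − 11) ÷ lead(D) = −12x² ÷ 2x² = −6. Subtract (−6)·D = −12x² + 48x − 12. Remainder: 1.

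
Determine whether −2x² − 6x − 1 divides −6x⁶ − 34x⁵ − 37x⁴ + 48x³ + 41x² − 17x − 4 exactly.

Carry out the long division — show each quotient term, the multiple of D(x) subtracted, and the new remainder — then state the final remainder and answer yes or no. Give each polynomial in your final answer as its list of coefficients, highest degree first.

R = [0], so D(x) is a factor of P(x). yes

Step 1: lead(−6x⁶ − 34x⁵ − 37x⁴ + 48x³ + 41x² − 17x − 4) ÷ lead(D) = −6x⁶ ÷ −2x² = 3x⁴. Subtract (3x⁴)·D = −6x⁶ − 18x⁵ − 3x⁴. Remainder: −16x⁵ − 34x⁴ + 48x³ + 41x² − 17x − 4.
Step 2: lead(−16x⁵ − 34x⁴ + 48x³ + 41x² − 17x − 4) ÷ lead(D) = −16x⁵ ÷ −2x² = 8x³. Subtract (8x³)·D = −16x⁵ − 48x⁴ − 8x³. Remainder: 14x⁴ + 56x³ + 41x² − 17x − 4.
Step 3: lead(14x⁴ + 56x³ + 41x² − 17x − 4) ÷ lead(D) = 14x⁴ ÷ −2x² = −7x². Subtract (−7x²)·D = 14x⁴ + 42x³ + 7x². Remainder: 14x³ + 34x² − 17x − 4.
Step 4: lead(14x³ + 34x² − 17x − 4) ÷ lead(D) = 14x³ ÷ −2x² = −7x. Subtract (−7x)·D = 14x³ + 42x² + 7x. Remainder: −8x² − 24x − 4.
Step 5: lead(−8x² − 24x − 4) ÷ lead(D) = −8x² ÷ −2x² = 4. Subtract (4)·D = −8x² − 24x − 4. Remainder: 0.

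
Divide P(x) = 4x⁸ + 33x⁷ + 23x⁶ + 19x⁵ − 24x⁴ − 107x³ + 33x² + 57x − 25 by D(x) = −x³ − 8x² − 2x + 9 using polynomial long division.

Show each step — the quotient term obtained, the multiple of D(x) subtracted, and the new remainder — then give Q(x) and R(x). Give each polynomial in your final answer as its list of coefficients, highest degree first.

Q = [-4, -1, -7, 3, 5, -2]; R = [8, -7]

Step 1: lead(4x⁸ + 33x⁷ + 23x⁶ + 19x⁵ − 24x⁴ − 107x³ + 33x² + 57x − 25) ÷ lead(D) = 4x⁸ ÷ −x³ = −4x⁵. Subtract (−4x⁵)·D = 4x⁸ + 32x⁷ + 8x⁶ − 36x⁵. Remainder: x⁷ + 15x⁶ + 55x⁵ − 24x⁴ − 107x³ + 33x² + 57x − 25.
Step 2: lead(x⁷ + 15x⁶ + 55x⁵ − 24x⁴ − 107x³ + 33x² + 57x − 25) ÷ lead(D) = x⁷ ÷ −x³ = −x⁴. Subtract (−x⁴)·D = x⁷ + 8x⁶ + 2x⁵ − 9x⁴. Remainder: 7x⁶ + 53x⁵ − 15x⁴ − 107x³ + 33x² + 57x − 25.
Step 3: lead(7x⁶ + 53x⁵ − 15x⁴ − 107x³ + 33x² + 57x − 25) ÷ lead(D) = 7x⁶ ÷ −x³ = −7x³. Subtract (−7x³)·D = 7x⁶ + 56x⁵ + 14x⁴ − 63x³. Remainder: −3x⁵ − 29x⁴ − 44x³ + 33x² + 57x − 25.
Step 4: lead(−3x⁵ − 29x⁴ − 44x³ + 33x² + 57x − 25) ÷ lead(D) = −3x⁵ ÷ −x³ = 3x². Subtract (3x²)·D = −3x⁵ − 24x⁴ − 6x³ + 27x². Remainder: −5x⁴ − 38x³ + 6x² + 57x − 25.
Step 5: lead(−5x⁴ − 38x³ + 6x² + 57x − 25) ÷ lead(D) = −5x⁴ ÷ −x³ = 5x. Subtract (5x)·D = −5x⁴ − 40x³ − 10x² + 45x. Remainder: 2x³ + 16x² + 12x − 25.
Step 6: lead(2x³ + 16x² + 12x − 25) ÷ lead(D) = 2x³ ÷ −x³ = −2. Subtract (−2)·D = 2x³ + 16x² + 4x − 18. Remainder: 8x − 7.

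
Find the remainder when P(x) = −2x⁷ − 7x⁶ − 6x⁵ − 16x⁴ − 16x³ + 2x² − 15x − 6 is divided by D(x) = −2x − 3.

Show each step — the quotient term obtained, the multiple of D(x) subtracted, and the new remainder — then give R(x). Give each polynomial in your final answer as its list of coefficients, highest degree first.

Step 1: lead(−2x⁷ − 7x⁶ − 6x⁵ − 16x⁴ − 16x³ + 2x² − 15x − 6) ÷ lead(D) = −2x⁷ ÷ −2x = x⁶. Subtract (x⁶)·D = −2x⁷ − 3x⁶. Remainder: −4x⁶ − 6x⁵ − 16x⁴ − 16x³ + 2x² − 15x − 6.
Step 2: lead(−4x⁶ − 6x⁵ − 16x⁴ − 16x³ + 2x² − 15x − 6) ÷ lead(D) = −4x⁶ ÷ −2x = 2x⁵. Subtract (2x⁵)·D = −4x⁶ − 6x⁵. Remainder: −16x⁴ − 16x³ + 2x² − 15x − 6.
Step 3: lead(−16x⁴ − 16x³ + 2x² − 15x − 6) ÷ lead(D) = −16x⁴ ÷ −2x = 8x³. Subtract (8x³)·D = −16x⁴ − 24x³. Remainder: 8x³ + 2x² − 15x − 6.
Step 4: lead(8x³ + 2x² − 15x − 6) ÷ lead(D) = 8x³ ÷ −2x = −4x². Subtract (−4x²)·D = 8x³ + 12x². Remainder: −10x² − 15x − 6.
Step 5: lead(−10x² − 15x − 6) ÷ lead(D) = −10x² ÷ −2x = 5x. Subtract (5x)·D = −10x² − 15x. Remainder: −6.

R = [-6]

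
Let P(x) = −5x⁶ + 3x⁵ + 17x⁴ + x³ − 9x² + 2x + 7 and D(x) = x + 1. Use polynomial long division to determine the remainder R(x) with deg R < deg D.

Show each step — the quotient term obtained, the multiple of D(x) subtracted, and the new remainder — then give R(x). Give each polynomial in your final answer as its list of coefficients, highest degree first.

Step 1: lead(−5x⁶ + 3x⁵ + 17x⁴ + x³ − 9x² + 2x + 7) ÷ lead(D) = −5x⁶ ÷ x = −5x⁵. Subtract (−5x⁵)·D = −5x⁶ − 5x⁵. Remainder: 8x⁵ + 17x⁴ + x³ − 9x² + 2x + 7.
Step 2: lead(8x⁵ + 17x⁴ + x³ − 9x² + 2x + 7) ÷ lead(D) = 8x⁵ ÷ x = 8x⁴. Subtract (8x⁴)·D = 8x⁵ + 8x⁴. Remainder: 9x⁴ + x³ − 9x² + 2x + 7.
Step 3: lead(9x⁴ + x³ − 9x² + 2x + 7) ÷ lead(D) = 9x⁴ ÷ x = 9x³. Subtract (9x³)·D = 9x⁴ + 9x³. Remainder: −8x³ − 9x² + 2x + 7.
Step 4: lead(−8x³ − 9x² + 2x + 7) ÷ lead(D) = −8x³ ÷ x = −8x². Subtract (−8x²)·D = −8x³ − 8x². Remainder: −x² + 2x + 7.
Step 5: lead(−x² + 2x + 7) ÷ lead(D) = −x² ÷ x = −x. Subtract (−x)·D = −x² − x. Remainder: 3x + 7.
Step 6: lead(3x + 7) ÷ lead(D) = 3x ÷ x = 3. Subtract (3)·D = 3x + 3. Remainder: 4.

R = [4]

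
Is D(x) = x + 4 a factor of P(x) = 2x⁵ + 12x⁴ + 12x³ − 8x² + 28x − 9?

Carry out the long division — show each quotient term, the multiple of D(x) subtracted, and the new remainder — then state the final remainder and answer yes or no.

Step 1: lead(2x⁵ + 12x⁴ + 12x³ − 8x² + 28x − 9) ÷ lead(D) = 2x⁵ ÷ x = 2x⁴. Subtract (2x⁴)·D = 2x⁵ + 8x⁴. Remainder: 4x⁴ + 12x³ − 8x² + 28x − 9.
Step 2: lead(4x⁴ + 12x³ − 8x² + 28x − 9) ÷ lead(D) = 4x⁴ ÷ x = 4x³. Subtract (4x³)·D = 4x⁴ + 16x³. Remainder: −4x³ − 8x² + 28x − 9.
Step 3: lead(−4x³ − 8x² + 28x − 9) ÷ lead(D) = −4x³ ÷ x = −4x². Subtract (−4x²)·D = −4x³ − 16x². Remainder: 8x² + 28x − 9.
Step 4: lead(8x² + 28x − 9) ÷ lead(D) = 8x² ÷ x = 8x. Subtract (8x)·D = 8x² + 32x. Remainder: −4x − 9.
Step 5: lead(−4x − 9) ÷ lead(D) = −4x ÷ x = −4. Subtract (−4)·D = −4x − 16. Remainder: 7.

R(x) = 7, so D(x) is not a factor of P(x). no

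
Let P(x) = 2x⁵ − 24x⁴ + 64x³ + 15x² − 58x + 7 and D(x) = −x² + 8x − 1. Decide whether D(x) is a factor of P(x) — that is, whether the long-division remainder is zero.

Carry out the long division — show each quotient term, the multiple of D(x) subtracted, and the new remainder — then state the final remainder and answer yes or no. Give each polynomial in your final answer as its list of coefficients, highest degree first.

Step 1: lead(2x⁵ − 24x⁴ + 64x³ + 15x² − 58x + 7) ÷ lead(D) = 2x⁵ ÷ −x² = −2x³. Subtract (−2x³)·D = 2x⁵ − 16x⁴ + 2x³. Remainder: −8x⁴ + 62x³ + 15x² − 58x + 7.
Step 2: lead(−8x⁴ + 62x³ + 15x² − 58x + 7) ÷ lead(D) = −8x⁴ ÷ −x² = 8x². Subtract (8x²)·D = −8x⁴ + 64x³ − 8x². Remainder: −2x³ + 23x² − 58x + 7.
Step 3: lead(−2x³ + 23x² − 58x + 7) ÷ lead(D) = −2x³ ÷ −x² = 2x. Subtract (2x)·D = −2x³ + 16x² − 2x. Remainder: 7x² − 56x + 7.
Step 4: lead(7x² − 56x + 7) ÷ lead(D) = 7x² ÷ −x² = −7. Subtract (−7)·D = 7x² − 56x + 7. Remainder: 0.

R = [0], so D(x) is a factor of P(x). yes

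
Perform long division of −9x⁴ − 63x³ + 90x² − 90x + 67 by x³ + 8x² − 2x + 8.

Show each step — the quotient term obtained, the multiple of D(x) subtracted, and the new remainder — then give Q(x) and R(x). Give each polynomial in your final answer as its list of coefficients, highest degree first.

Q = [-9, 9]; R = [-5]

Step 1: lead(−9x⁴ − 63x³ + 90x² − 90x + 67) ÷ lead(D) = −9x⁴ ÷ x³ = −9x. Subtract (−9x)·D = −9x⁴ − 72x³ + 18x² − 72x. Remainder: 9x³ + 72x² − 18x + 67.
Step 2: lead(9x³ + 72x² − 18x + 67) ÷ lead(D) = 9x³ ÷ x³ = 9. Subtract (9)·D = 9x³ + 72x² − 18x + 72. Remainder: −5.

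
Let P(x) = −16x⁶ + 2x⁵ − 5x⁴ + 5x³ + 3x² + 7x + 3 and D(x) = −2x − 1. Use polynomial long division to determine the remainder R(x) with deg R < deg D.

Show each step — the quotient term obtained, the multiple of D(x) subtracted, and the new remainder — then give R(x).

Step 1: lead(−16x⁶ + 2x⁵ − 5x⁴ + 5x³ + 3x² + 7x + 3) ÷ lead(D) = −16x⁶ ÷ −2x = 8x⁵. Subtract (8x⁵)·D = −16x⁶ − 8x⁵. Remainder: 10x⁵ − 5x⁴ + 5x³ + 3x² + 7x + 3.
Step 2: lead(10x⁵ − 5x⁴ + 5x³ + 3x² + 7x + 3) ÷ lead(D) = 10x⁵ ÷ −2x = −5x⁴. Subtract (−5x⁴)·D = 10x⁵ + 5x⁴. Remainder: −10x⁴ + 5x³ + 3x² + 7x + 3.
Step 3: lead(−10x⁴ + 5x³ + 3x² + 7x + 3) ÷ lead(D) = −10x⁴ ÷ −2x = 5x³. Subtract (5x³)·D = −10x⁴ − 5x³. Remainder: 10x³ + 3x² + 7x + 3.
Step 4: lead(10x³ + 3x² + 7x + 3) ÷ lead(D) = 10x³ ÷ −2x = −5x². Subtract (−5x²)·D = 10x³ + 5x². Remainder: −2x² + 7x + 3.
Step 5: lead(−2x² + 7x + 3) ÷ lead(D) = −2x² ÷ −2x = x. Subtract (x)·D = −2x² − x. Remainder: 8x + 3.
Step 6: lead(8x + 3) ÷ lead(D) = 8x ÷ −2x = −4. Subtract (−4)·D = 8x + 4. Remainder: −1.

R(x) = −1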